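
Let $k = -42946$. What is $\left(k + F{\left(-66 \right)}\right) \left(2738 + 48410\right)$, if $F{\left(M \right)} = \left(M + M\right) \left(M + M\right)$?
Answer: $-1305399256$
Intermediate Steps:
$F{\left(M \right)} = 4 M^{2}$ ($F{\left(M \right)} = 2 M 2 M = 4 M^{2}$)
$\left(k + F{\left(-66 \right)}\right) \left(2738 + 48410\right) = \left(-42946 + 4 \left(-66\right)^{2}\right) \left(2738 + 48410\right) = \left(-42946 + 4 \cdot 4356\right) 51148 = \left(-42946 + 17424\right) 51148 = \left(-25522\right) 51148 = -1305399256$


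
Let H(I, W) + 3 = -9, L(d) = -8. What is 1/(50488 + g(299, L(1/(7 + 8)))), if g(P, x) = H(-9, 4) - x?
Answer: 1/50484 ≈ 1.9808e-5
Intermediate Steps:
H(I, W) = -12 (H(I, W) = -3 - 9 = -12)
g(P, x) = -12 - x
1/(50488 + g(299, L(1/(7 + 8)))) = 1/(50488 + (-12 - 1*(-8))) = 1/(50488 + (-12 + 8)) = 1/(50488 - 4) = 1/50484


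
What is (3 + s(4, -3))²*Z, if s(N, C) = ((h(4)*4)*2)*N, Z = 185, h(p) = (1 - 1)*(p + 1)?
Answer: 1665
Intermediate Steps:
h(p) = 0 (h(p) = 0*(1 + p) = 0)
s(N, C) = 0 (s(N, C) = ((0*4)*2)*N = (0*2)*N = 0*N = 0)
(3 + s(4, -3))²*Z = (3 + 0)²*185 = 3²*185 = 9*185 = 1665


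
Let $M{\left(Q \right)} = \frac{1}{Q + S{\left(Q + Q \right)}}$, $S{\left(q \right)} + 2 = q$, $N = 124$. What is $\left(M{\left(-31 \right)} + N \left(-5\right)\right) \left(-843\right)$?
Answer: $\frac{49653543}{95} \approx 5.2267 \cdot 10^{5}$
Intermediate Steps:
$S{\left(q \right)} = -2 + q$
$M{\left(Q \right)} = \frac{1}{-2 + 3 Q}$ ($M{\left(Q \right)} = \frac{1}{Q + \left(-2 + \left(Q + Q\right)\right)} = \frac{1}{Q + \left(-2 + 2 Q\right)} = \frac{1}{-2 + 3 Q}$)
$\left(M{\left(-31 \right)} + N \left(-5\right)\right) \left(-843\right) = \left(\frac{1}{-2 + 3 \left(-31\right)} + 124 \left(-5\right)\right) \left(-843\right) = \left(\frac{1}{-2 - 93} - 620\right) \left(-843\right) = \left(\frac{1}{-95} - 620\right) \left(-843\right) = \left(- \frac{1}{95} - 620\right) \left(-843\right) = \left(- \frac{58901}{95}\right) \left(-843\right) = \frac{49653543}{95}$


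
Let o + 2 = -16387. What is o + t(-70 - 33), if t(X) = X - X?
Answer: -16389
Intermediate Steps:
o = -16389 (o = -2 - 16387 = -16389)
t(X) = 0
o + t(-70 - 33) = -16389 + 0 = -16389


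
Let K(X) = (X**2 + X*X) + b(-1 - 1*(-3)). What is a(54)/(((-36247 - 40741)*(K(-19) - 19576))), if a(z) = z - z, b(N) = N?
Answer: 0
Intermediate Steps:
K(X) = 2 + 2*X**2 (K(X) = (X**2 + X*X) + (-1 - 1*(-3)) = (X**2 + X**2) + (-1 + 3) = 2*X**2 + 2 = 2 + 2*X**2)
a(z) = 0
a(54)/(((-36247 - 40741)*(K(-19) - 19576))) = 0/(((-36247 - 40741)*((2 + 2*(-19)**2) - 19576))) = 0/((-76988*((2 + 2*361) - 19576))) = 0/((-76988*((2 + 722) - 19576))) = 0/((-76988*(724 - 19576))) = 0/((-76988*(-18852))) = 0/1451377776 = 0*(1/1451377776) = 0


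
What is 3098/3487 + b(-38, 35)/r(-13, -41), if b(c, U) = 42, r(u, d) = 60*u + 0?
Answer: 378331/453310 ≈ 0.83460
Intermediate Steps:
r(u, d) = 60*u
3098/3487 + b(-38, 35)/r(-13, -41) = 3098/3487 + 42/((60*(-13))) = 3098*(1/3487) + 42/(-780) = 3098/3487 + 42*(-1/780) = 3098/3487 - 7/130 = 378331/453310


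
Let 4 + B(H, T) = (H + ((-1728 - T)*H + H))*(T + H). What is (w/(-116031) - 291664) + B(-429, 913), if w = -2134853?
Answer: 63545508962669/116031 ≈ 5.4766e+8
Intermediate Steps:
B(H, T) = -4 + (H + T)*(2*H + H*(-1728 - T)) (B(H, T) = -4 + (H + ((-1728 - T)*H + H))*(T + H) = -4 + (H + (H*(-1728 - T) + H))*(H + T) = -4 + (H + (H + H*(-1728 - T)))*(H + T) = -4 + (2*H + H*(-1728 - T))*(H + T) = -4 + (H + T)*(2*H + H*(-1728 - T)))
(w/(-116031) - 291664) + B(-429, 913) = (-2134853/(-116031) - 291664) + (-4 - 1726*(-429)**2 - 1*(-429)*913**2 - 1*913*(-429)**2 - 1726*(-429)*913) = (-2134853*(-1/116031) - 291664) + (-4 - 1726*184041 - 1*(-429)*833569 - 1*913*184041 + 676034502) = (2134853/116031 - 291664) + (-4 - 317654766 + 357601101 - 168029433 + 676034502) = -33839930731/116031 + 547951400 = 63545508962669/116031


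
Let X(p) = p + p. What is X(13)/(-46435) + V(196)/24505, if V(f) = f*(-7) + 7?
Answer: -984937/17505995 ≈ -0.056263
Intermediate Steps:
X(p) = 2*p
V(f) = 7 - 7*f (V(f) = -7*f + 7 = 7 - 7*f)
X(13)/(-46435) + V(196)/24505 = (2*13)/(-46435) + (7 - 7*196)/24505 = 26*(-1/46435) + (7 - 1372)*(1/24505) = -26/46435 - 1365*1/24505 = -26/46435 - 21/377 = -984937/17505995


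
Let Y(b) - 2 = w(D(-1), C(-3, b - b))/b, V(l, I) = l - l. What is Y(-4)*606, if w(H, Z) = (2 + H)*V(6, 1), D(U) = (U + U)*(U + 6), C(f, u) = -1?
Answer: 1212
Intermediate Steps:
D(U) = 2*U*(6 + U) (D(U) = (2*U)*(6 + U) = 2*U*(6 + U))
V(l, I) = 0
w(H, Z) = 0 (w(H, Z) = (2 + H)*0 = 0)
Y(b) = 2 (Y(b) = 2 + 0/b = 2 + 0 = 2)
Y(-4)*606 = 2*606 = 1212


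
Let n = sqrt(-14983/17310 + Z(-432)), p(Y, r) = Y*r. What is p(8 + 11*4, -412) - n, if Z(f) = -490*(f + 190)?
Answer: -21424 - sqrt(35530589382270)/17310 ≈ -21768.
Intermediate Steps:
Z(f) = -93100 - 490*f (Z(f) = -490*(190 + f) = -93100 - 490*f)
n = sqrt(35530589382270)/17310 (n = sqrt(-14983/17310 + (-93100 - 490*(-432))) = sqrt(-14983*1/17310 + (-93100 + 211680)) = sqrt(-14983/17310 + 118580) = sqrt(2052604817/17310) = sqrt(35530589382270)/17310 ≈ 344.35)
p(8 + 11*4, -412) - n = (8 + 11*4)*(-412) - sqrt(35530589382270)/17310 = (8 + 44)*(-412) - sqrt(35530589382270)/17310 = 52*(-412) - sqrt(35530589382270)/17310 = -21424 - sqrt(35530589382270)/17310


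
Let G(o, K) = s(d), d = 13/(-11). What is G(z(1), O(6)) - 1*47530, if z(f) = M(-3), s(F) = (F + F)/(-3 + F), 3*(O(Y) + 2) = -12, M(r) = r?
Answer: -1093177/23 ≈ -47529.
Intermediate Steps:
d = -13/11 (d = 13*(-1/11) = -13/11 ≈ -1.1818)
O(Y) = -6 (O(Y) = -2 + (⅓)*(-12) = -2 - 4 = -6)
s(F) = 2*F/(-3 + F) (s(F) = (2*F)/(-3 + F) = 2*F/(-3 + F))
z(f) = -3
G(o, K) = 13/23 (G(o, K) = 2*(-13/11)/(-3 - 13/11) = 2*(-13/11)/(-46/11) = 2*(-13/11)*(-11/46) = 13/23)
G(z(1), O(6)) - 1*47530 = 13/23 - 1*47530 = 13/23 - 47530 = -1093177/23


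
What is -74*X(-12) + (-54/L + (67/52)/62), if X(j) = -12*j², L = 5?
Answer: 2061122879/16120 ≈ 1.2786e+5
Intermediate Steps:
-74*X(-12) + (-54/L + (67/52)/62) = -(-888)*(-12)² + (-54/5 + (67/52)/62) = -(-888)*144 + (-54*⅕ + (67*(1/52))*(1/62)) = -74*(-1728) + (-54/5 + (67/52)*(1/62)) = 127872 + (-54/5 + 67/3224) = 127872 - 173761/16120 = 2061122879/16120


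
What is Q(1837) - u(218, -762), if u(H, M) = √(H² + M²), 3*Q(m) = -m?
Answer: -1837/3 - 2*√157042 ≈ -1404.9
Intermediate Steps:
Q(m) = -m/3 (Q(m) = (-m)/3 = -m/3)
Q(1837) - u(218, -762) = -⅓*1837 - √(218² + (-762)²) = -1837/3 - √(47524 + 580644) = -1837/3 - √628168 = -1837/3 - 2*√157042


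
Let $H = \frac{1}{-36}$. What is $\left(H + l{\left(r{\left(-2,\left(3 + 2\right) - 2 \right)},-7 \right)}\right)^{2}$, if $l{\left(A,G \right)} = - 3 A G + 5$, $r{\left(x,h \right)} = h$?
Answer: $\frac{5987809}{1296} \approx 4620.2$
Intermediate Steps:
$H = - \frac{1}{36} \approx -0.027778$
$l{\left(A,G \right)} = 5 - 3 A G$ ($l{\left(A,G \right)} = - 3 A G + 5 = 5 - 3 A G$)
$\left(H + l{\left(r{\left(-2,\left(3 + 2\right) - 2 \right)},-7 \right)}\right)^{2} = \left(- \frac{1}{36} - \left(-5 + 3 \left(\left(3 + 2\right) - 2\right) \left(-7\right)\right)\right)^{2} = \left(- \frac{1}{36} - \left(-5 + 3 \left(5 - 2\right) \left(-7\right)\right)\right)^{2} = \left(- \frac{1}{36} - \left(-5 + 9 \left(-7\right)\right)\right)^{2} = \left(- \frac{1}{36} + \left(5 + 63\right)\right)^{2} = \left(- \frac{1}{36} + 68\right)^{2} = \left(\frac{2447}{36}\right)^{2} = \frac{5987809}{1296}$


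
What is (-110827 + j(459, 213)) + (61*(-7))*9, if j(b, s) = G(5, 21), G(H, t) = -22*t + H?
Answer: -115127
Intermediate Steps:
G(H, t) = H - 22*t
j(b, s) = -457 (j(b, s) = 5 - 22*21 = 5 - 462 = -457)
(-110827 + j(459, 213)) + (61*(-7))*9 = (-110827 - 457) + (61*(-7))*9 = -111284 - 427*9 = -111284 - 3843 = -115127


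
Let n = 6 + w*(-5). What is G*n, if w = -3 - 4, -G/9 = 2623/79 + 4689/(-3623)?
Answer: -3369965562/286217 ≈ -11774.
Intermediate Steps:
G = -82194282/286217 (G = -9*(2623/79 + 4689/(-3623)) = -9*(2623*(1/79) + 4689*(-1/3623)) = -9*(2623/79 - 4689/3623) = -9*9132698/286217 = -82194282/286217 ≈ -287.17)
w = -7
n = 41 (n = 6 - 7*(-5) = 6 + 35 = 41)
G*n = -82194282/286217*41 = -3369965562/286217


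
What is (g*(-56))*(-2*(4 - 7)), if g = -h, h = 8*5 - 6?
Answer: 11424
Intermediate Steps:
h = 34 (h = 40 - 6 = 34)
g = -34 (g = -1*34 = -34)
(g*(-56))*(-2*(4 - 7)) = (-34*(-56))*(-2*(4 - 7)) = 1904*(-2*(-3)) = 1904*6 = 11424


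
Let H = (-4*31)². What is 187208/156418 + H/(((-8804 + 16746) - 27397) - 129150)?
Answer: 12707480836/11622248445 ≈ 1.0934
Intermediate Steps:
H = 15376 (H = (-124)² = 15376)
187208/156418 + H/(((-8804 + 16746) - 27397) - 129150) = 187208/156418 + 15376/(((-8804 + 16746) - 27397) - 129150) = 187208*(1/156418) + 15376/((7942 - 27397) - 129150) = 93604/78209 + 15376/(-19455 - 129150) = 93604/78209 + 15376/(-148605) = 93604/78209 + 15376*(-1/148605) = 93604/78209 - 15376/148605 = 12707480836/11622248445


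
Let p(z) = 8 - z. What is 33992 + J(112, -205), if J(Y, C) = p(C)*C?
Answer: -9673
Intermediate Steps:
J(Y, C) = C*(8 - C) (J(Y, C) = (8 - C)*C = C*(8 - C))
33992 + J(112, -205) = 33992 - 205*(8 - 1*(-205)) = 33992 - 205*(8 + 205) = 33992 - 205*213 = 33992 - 43665 = -9673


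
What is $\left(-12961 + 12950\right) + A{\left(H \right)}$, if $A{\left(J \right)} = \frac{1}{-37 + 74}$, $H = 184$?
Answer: $- \frac{406}{37} \approx -10.973$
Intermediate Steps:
$A{\left(J \right)} = \frac{1}{37}$
$\left(-12961 + 12950\right) + A{\left(H \right)} = \left(-12961 + 12950\right) + \frac{1}{37} = -11 + \frac{1}{37} = - \frac{406}{37}$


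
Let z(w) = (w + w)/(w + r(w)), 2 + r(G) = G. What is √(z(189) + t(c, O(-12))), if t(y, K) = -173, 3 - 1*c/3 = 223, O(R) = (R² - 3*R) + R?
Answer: I*√1519745/94 ≈ 13.115*I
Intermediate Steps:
O(R) = R² - 2*R
c = -660 (c = 9 - 3*223 = 9 - 669 = -660)
r(G) = -2 + G
z(w) = 2*w/(-2 + 2*w) (z(w) = (w + w)/(w + (-2 + w)) = (2*w)/(-2 + 2*w) = 2*w/(-2 + 2*w))
√(z(189) + t(c, O(-12))) = √(189/(-1 + 189) - 173) = √(189/188 - 173) = √(-32335/188) = I*√1519745/94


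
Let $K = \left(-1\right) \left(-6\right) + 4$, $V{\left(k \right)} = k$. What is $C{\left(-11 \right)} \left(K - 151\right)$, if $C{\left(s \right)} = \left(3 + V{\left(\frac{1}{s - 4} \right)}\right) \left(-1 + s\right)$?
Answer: $\frac{24816}{5} \approx 4963.2$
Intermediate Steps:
$C{\left(s \right)} = \left(-1 + s\right) \left(3 + \frac{1}{-4 + s}\right)$ ($C{\left(s \right)} = \left(3 + \frac{1}{s - 4}\right) \left(-1 + s\right) = \left(3 + \frac{1}{-4 + s}\right) \left(-1 + s\right) = \left(-1 + s\right) \left(3 + \frac{1}{-4 + s}\right)$)
$K = 10$ ($K = 6 + 4 = 10$)
$C{\left(-11 \right)} \left(K - 151\right) = \frac{11 - -154 + 3 \left(-11\right)^{2}}{-4 - 11} \left(10 - 151\right) = \frac{11 + 154 + 3 \cdot 121}{-15} \left(-141\right) = - \frac{11 + 154 + 363}{15} \left(-141\right) = \left(- \frac{1}{15}\right) 528 \left(-141\right) = \left(- \frac{176}{5}\right) \left(-141\right) = \frac{24816}{5}$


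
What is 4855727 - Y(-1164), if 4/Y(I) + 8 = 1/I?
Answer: 45221390207/9313 ≈ 4.8557e+6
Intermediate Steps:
Y(I) = 4/(-8 + 1/I)
4855727 - Y(-1164) = 4855727 - (-4)*(-1164)/(-1 + 8*(-1164)) = 4855727 - (-4)*(-1164)/(-1 - 9312) = 4855727 - (-4)*(-1164)/(-9313) = 4855727 - (-4)*(-1164)*(-1)/9313 = 4855727 - 1*(-4656/9313) = 4855727 + 4656/9313 = 45221390207/9313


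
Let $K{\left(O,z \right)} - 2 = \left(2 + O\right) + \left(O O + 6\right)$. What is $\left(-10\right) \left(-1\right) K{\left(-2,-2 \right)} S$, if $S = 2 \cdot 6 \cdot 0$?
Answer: $0$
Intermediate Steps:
$S = 0$ ($S = 12 \cdot 0 = 0$)
$K{\left(O,z \right)} = 10 + O + O^{2}$ ($K{\left(O,z \right)} = 2 + \left(\left(2 + O\right) + \left(O O + 6\right)\right) = 2 + \left(\left(2 + O\right) + \left(O^{2} + 6\right)\right) = 2 + \left(\left(2 + O\right) + \left(6 + O^{2}\right)\right) = 2 + \left(8 + O + O^{2}\right) = 10 + O + O^{2}$)
$\left(-10\right) \left(-1\right) K{\left(-2,-2 \right)} S = \left(-10\right) \left(-1\right) \left(10 - 2 + \left(-2\right)^{2}\right) 0 = 10 \left(10 - 2 + 4\right) 0 = 10 \cdot 12 \cdot 0 = 120 \cdot 0 = 0$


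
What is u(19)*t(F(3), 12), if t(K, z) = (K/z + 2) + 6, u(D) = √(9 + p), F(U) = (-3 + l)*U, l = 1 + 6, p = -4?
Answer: 9*√5 ≈ 20.125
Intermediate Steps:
l = 7
F(U) = 4*U (F(U) = (-3 + 7)*U = 4*U)
u(D) = √5 (u(D) = √(9 - 4) = √5)
t(K, z) = 8 + K/z (t(K, z) = (2 + K/z) + 6 = 8 + K/z)
u(19)*t(F(3), 12) = √5*(8 + (4*3)/12) = √5*(8 + 12*(1/12)) = √5*(8 + 1) = √5*9 = 9*√5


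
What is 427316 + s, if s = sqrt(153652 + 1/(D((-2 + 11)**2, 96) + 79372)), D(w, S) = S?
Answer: 427316 + sqrt(242584357260779)/39734 ≈ 4.2771e+5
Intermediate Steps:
s = sqrt(242584357260779)/39734 (s = sqrt(153652 + 1/(96 + 79372)) = sqrt(153652 + 1/79468) = sqrt(12210417137/79468) = sqrt(242584357260779)/39734 ≈ 391.98)
427316 + s = 427316 + sqrt(242584357260779)/39734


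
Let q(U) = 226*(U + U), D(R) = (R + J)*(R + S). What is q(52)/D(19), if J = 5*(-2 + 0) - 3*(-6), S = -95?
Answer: -5876/513 ≈ -11.454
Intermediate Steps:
J = 8 (J = 5*(-2) + 18 = -10 + 18 = 8)
D(R) = (-95 + R)*(8 + R) (D(R) = (R + 8)*(R - 95) = (8 + R)*(-95 + R) = (-95 + R)*(8 + R))
q(U) = 452*U (q(U) = 226*(2*U) = 452*U)
q(52)/D(19) = (452*52)/(-760 + 19**2 - 87*19) = 23504/(-760 + 361 - 1653) = 23504/(-2052) = 23504*(-1/2052) = -5876/513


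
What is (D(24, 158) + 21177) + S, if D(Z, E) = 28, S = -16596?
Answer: 4609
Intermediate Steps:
(D(24, 158) + 21177) + S = (28 + 21177) - 16596 = 21205 - 16596 = 4609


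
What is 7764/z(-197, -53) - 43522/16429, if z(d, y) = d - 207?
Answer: -36284411/1659329 ≈ -21.867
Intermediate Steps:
z(d, y) = -207 + d
7764/z(-197, -53) - 43522/16429 = 7764/(-207 - 197) - 43522/16429 = 7764/(-404) - 43522*1/16429 = 7764*(-1/404) - 43522/16429 = -1941/101 - 43522/16429 = -36284411/1659329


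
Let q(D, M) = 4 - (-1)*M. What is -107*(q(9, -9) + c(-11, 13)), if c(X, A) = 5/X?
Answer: 6420/11 ≈ 583.64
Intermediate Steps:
q(D, M) = 4 + M
-107*(q(9, -9) + c(-11, 13)) = -107*((4 - 9) + 5/(-11)) = -107*(-5 + 5*(-1/11)) = -107*(-5 - 5/11) = -107*(-60/11) = 6420/11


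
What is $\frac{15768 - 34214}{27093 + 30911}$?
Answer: $- \frac{9223}{29002} \approx -0.31801$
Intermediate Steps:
$\frac{15768 - 34214}{27093 + 30911} = - \frac{18446}{58004} = \left(-18446\right) \frac{1}{58004} = - \frac{9223}{29002}$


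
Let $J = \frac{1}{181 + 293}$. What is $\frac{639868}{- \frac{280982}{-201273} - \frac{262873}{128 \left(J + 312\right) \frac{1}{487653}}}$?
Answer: $- \frac{1218966464371455744}{6114916890288716497} \approx -0.19934$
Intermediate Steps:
$J = \frac{1}{474} \approx 0.0021097$
$\frac{639868}{- \frac{280982}{-201273} - \frac{262873}{128 \left(J + 312\right) \frac{1}{487653}}} = \frac{639868}{- \frac{280982}{-201273} - \frac{262873}{128 \left(\frac{1}{474} + 312\right) \frac{1}{487653}}} = \frac{639868}{\left(-280982\right) \left(- \frac{1}{201273}\right) - \frac{262873}{128 \cdot \frac{147889}{474} \cdot \frac{1}{487653}}} = \frac{639868}{\frac{280982}{201273} - \frac{262873}{\frac{9464896}{237} \cdot \frac{1}{487653}}} = \frac{639868}{\frac{280982}{201273} - \frac{262873}{\frac{9464896}{115573761}}} = \frac{639868}{\frac{280982}{201273} - \frac{30381221275353}{9464896}} = \frac{639868}{- \frac{6114916890288716497}{1905028012608}} = 639868 \left(- \frac{1905028012608}{6114916890288716497}\right) = - \frac{1218966464371455744}{6114916890288716497}$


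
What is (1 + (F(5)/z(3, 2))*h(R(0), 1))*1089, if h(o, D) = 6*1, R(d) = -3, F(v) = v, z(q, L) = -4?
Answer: -14157/2 ≈ -7078.5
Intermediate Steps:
h(o, D) = 6
(1 + (F(5)/z(3, 2))*h(R(0), 1))*1089 = (1 + (5/(-4))*6)*1089 = (1 + (5*(-¼))*6)*1089 = (1 - 5/4*6)*1089 = (1 - 15/2)*1089 = -13/2*1089 = -14157/2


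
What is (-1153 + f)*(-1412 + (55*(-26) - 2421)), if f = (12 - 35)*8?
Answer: 7036631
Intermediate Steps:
f = -184 (f = -23*8 = -184)
(-1153 + f)*(-1412 + (55*(-26) - 2421)) = (-1153 - 184)*(-1412 + (55*(-26) - 2421)) = -1337*(-1412 + (-1430 - 2421)) = -1337*(-1412 - 3851) = -1337*(-5263) = 7036631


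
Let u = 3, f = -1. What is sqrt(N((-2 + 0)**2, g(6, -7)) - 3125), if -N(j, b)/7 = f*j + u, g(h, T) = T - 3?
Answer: I*sqrt(3118) ≈ 55.839*I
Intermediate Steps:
g(h, T) = -3 + T
N(j, b) = -21 + 7*j (N(j, b) = -7*(-j + 3) = -7*(3 - j) = -21 + 7*j)
sqrt(N((-2 + 0)**2, g(6, -7)) - 3125) = sqrt((-21 + 7*(-2 + 0)**2) - 3125) = sqrt((-21 + 7*(-2)**2) - 3125) = sqrt((-21 + 7*4) - 3125) = sqrt((-21 + 28) - 3125) = sqrt(7 - 3125) = sqrt(-3118) = I*sqrt(3118)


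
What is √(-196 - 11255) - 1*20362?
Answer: -20362 + I*√11451 ≈ -20362.0 + 107.01*I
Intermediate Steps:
√(-196 - 11255) - 1*20362 = √(-11451) - 20362 = I*√11451 - 20362 = -20362 + I*√11451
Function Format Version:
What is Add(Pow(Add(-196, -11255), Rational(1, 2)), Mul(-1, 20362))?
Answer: Add(-20362, Mul(I, Pow(11451, Rational(1, 2)))) ≈ Add(-20362., Mul(107.01, I))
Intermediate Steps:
Add(Pow(Add(-196, -11255), Rational(1, 2)), Mul(-1, 20362)) = Add(Pow(-11451, Rational(1, 2)), -20362) = Add(Mul(I, Pow(11451, Rational(1, 2))), -20362) = Add(-20362, Mul(I, Pow(11451, Rational(1, 2))))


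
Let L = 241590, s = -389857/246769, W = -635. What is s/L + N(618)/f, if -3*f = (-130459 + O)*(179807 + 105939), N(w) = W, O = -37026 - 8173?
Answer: -9840942597824213/1496193117488231806140 ≈ -6.5773e-6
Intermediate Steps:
O = -45199
N(w) = -635
s = -389857/246769 (s = -389857*1/246769 = -389857/246769 ≈ -1.5798)
f = 50193570868/3 (f = -(-130459 - 45199)*(179807 + 105939)/3 = -(-175658)*285746/3 = -⅓*(-50193570868) = 50193570868/3 ≈ 1.6731e+10)
s/L + N(618)/f = -389857/246769/241590 - 635/50193570868/3 = -389857/246769*1/241590 - 635*3/50193570868 = -389857/59616922710 - 1905/50193570868 = -9840942597824213/1496193117488231806140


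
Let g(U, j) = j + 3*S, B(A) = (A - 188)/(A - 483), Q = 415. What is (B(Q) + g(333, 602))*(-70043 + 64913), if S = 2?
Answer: -105465105/34 ≈ -3.1019e+6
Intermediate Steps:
B(A) = (-188 + A)/(-483 + A)
g(U, j) = 6 + j (g(U, j) = j + 3*2 = j + 6 = 6 + j)
(B(Q) + g(333, 602))*(-70043 + 64913) = ((-188 + 415)/(-483 + 415) + (6 + 602))*(-70043 + 64913) = (227/(-68) + 608)*(-5130) = (-1/68*227 + 608)*(-5130) = (-227/68 + 608)*(-5130) = (41117/68)*(-5130) = -105465105/34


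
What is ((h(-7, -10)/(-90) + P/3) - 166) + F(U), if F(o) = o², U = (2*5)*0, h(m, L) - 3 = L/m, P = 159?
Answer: -71221/630 ≈ -113.05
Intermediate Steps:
h(m, L) = 3 + L/m
U = 0 (U = 10*0 = 0)
((h(-7, -10)/(-90) + P/3) - 166) + F(U) = (((3 - 10/(-7))/(-90) + 159/3) - 166) + 0² = (((3 - 10*(-⅐))*(-1/90) + 159*(⅓)) - 166) + 0 = (((3 + 10/7)*(-1/90) + 53) - 166) + 0 = (((31/7)*(-1/90) + 53) - 166) + 0 = ((-31/630 + 53) - 166) + 0 = (33359/630 - 166) + 0 = -71221/630 + 0 = -71221/630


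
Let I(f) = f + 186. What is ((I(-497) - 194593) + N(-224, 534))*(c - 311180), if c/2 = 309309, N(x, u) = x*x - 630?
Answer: -44688572804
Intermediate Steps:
N(x, u) = -630 + x² (N(x, u) = x² - 630 = -630 + x²)
I(f) = 186 + f
c = 618618 (c = 2*309309 = 618618)
((I(-497) - 194593) + N(-224, 534))*(c - 311180) = (((186 - 497) - 194593) + (-630 + (-224)²))*(618618 - 311180) = ((-311 - 194593) + (-630 + 50176))*307438 = (-194904 + 49546)*307438 = -145358*307438 = -44688572804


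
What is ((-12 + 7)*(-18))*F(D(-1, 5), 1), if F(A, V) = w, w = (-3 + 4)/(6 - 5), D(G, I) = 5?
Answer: 90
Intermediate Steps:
w = 1 (w = 1/1 = 1*1 = 1)
F(A, V) = 1
((-12 + 7)*(-18))*F(D(-1, 5), 1) = ((-12 + 7)*(-18))*1 = -5*(-18)*1 = 90*1 = 90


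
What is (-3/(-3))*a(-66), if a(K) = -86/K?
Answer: 43/33 ≈ 1.3030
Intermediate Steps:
(-3/(-3))*a(-66) = (-3/(-3))*(-86/(-66)) = (-3*(-1/3))*(-86*(-1/66)) = 1*(43/33) = 43/33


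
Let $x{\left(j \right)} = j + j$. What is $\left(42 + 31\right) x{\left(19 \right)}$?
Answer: $2774$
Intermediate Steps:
$x{\left(j \right)} = 2 j$
$\left(42 + 31\right) x{\left(19 \right)} = \left(42 + 31\right) 2 \cdot 19 = 73 \cdot 38 = 2774$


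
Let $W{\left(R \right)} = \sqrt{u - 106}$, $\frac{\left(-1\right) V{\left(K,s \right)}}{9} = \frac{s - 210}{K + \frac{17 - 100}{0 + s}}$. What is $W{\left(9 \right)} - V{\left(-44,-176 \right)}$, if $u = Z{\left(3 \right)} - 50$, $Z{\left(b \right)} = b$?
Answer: $\frac{611424}{7661} + 3 i \sqrt{17} \approx 79.81 + 12.369 i$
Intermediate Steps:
$u = -47$ ($u = 3 - 50 = -47$)
$V{\left(K,s \right)} = - \frac{9 \left(-210 + s\right)}{K - \frac{83}{s}}$ ($V{\left(K,s \right)} = - 9 \frac{s - 210}{K + \frac{17 - 100}{0 + s}} = - 9 \frac{-210 + s}{K - \frac{83}{s}} = - \frac{9 \left(-210 + s\right)}{K - \frac{83}{s}}$)
$W{\left(R \right)} = 3 i \sqrt{17}$ ($W{\left(R \right)} = \sqrt{-47 - 106} = \sqrt{-153} = 3 i \sqrt{17}$)
$W{\left(9 \right)} - V{\left(-44,-176 \right)} = 3 i \sqrt{17} - 9 \left(-176\right) \frac{1}{-83 - -7744} \left(210 - -176\right) = 3 i \sqrt{17} - 9 \left(-176\right) \frac{1}{-83 + 7744} \left(210 + 176\right) = 3 i \sqrt{17} - 9 \left(-176\right) \frac{1}{7661} \cdot 386 = 3 i \sqrt{17} - - \frac{611424}{7661} = 3 i \sqrt{17} + \frac{611424}{7661} = \frac{611424}{7661} + 3 i \sqrt{17}$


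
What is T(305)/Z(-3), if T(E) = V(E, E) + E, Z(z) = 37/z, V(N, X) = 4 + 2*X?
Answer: -2757/37 ≈ -74.514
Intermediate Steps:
T(E) = 4 + 3*E (T(E) = (4 + 2*E) + E = 4 + 3*E)
T(305)/Z(-3) = (4 + 3*305)/((37/(-3))) = (4 + 915)/((37*(-1/3))) = 919/(-37/3) = 919*(-3/37) = -2757/37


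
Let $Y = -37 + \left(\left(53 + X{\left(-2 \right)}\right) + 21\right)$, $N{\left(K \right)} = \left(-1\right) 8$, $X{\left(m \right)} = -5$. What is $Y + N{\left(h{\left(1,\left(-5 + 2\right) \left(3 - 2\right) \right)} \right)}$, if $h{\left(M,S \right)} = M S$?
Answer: $24$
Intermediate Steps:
$N{\left(K \right)} = -8$
$Y = 32$ ($Y = -37 + \left(\left(53 - 5\right) + 21\right) = -37 + \left(48 + 21\right) = -37 + 69 = 32$)
$Y + N{\left(h{\left(1,\left(-5 + 2\right) \left(3 - 2\right) \right)} \right)} = 32 - 8 = 24$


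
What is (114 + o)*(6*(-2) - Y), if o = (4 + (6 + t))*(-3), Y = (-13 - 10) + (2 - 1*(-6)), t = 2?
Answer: 234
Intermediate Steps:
Y = -15 (Y = -23 + (2 + 6) = -23 + 8 = -15)
o = -36 (o = (4 + (6 + 2))*(-3) = (4 + 8)*(-3) = 12*(-3) = -36)
(114 + o)*(6*(-2) - Y) = (114 - 36)*(6*(-2) - 1*(-15)) = 78*(-12 + 15) = 78*3 = 234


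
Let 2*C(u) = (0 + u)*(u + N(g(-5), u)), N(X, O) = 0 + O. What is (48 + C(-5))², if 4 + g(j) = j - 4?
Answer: 5329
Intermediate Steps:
g(j) = -8 + j (g(j) = -4 + (j - 4) = -4 + (-4 + j) = -8 + j)
N(X, O) = O
C(u) = u² (C(u) = ((0 + u)*(u + u))/2 = (u*(2*u))/2 = (2*u²)/2 = u²)
(48 + C(-5))² = (48 + (-5)²)² = (48 + 25)² = 73² = 5329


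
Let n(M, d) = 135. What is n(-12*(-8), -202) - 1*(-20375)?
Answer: 20510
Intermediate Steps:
n(-12*(-8), -202) - 1*(-20375) = 135 - 1*(-20375) = 135 + 20375 = 20510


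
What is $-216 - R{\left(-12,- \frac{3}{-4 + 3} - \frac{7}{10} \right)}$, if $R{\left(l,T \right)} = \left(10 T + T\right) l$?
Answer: $\frac{438}{5} \approx 87.6$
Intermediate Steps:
$R{\left(l,T \right)} = 11 T l$
$-216 - R{\left(-12,- \frac{3}{-4 + 3} - \frac{7}{10} \right)} = -216 - 11 \left(- \frac{3}{-4 + 3} - \frac{7}{10}\right) \left(-12\right) = -216 - 11 \left(- \frac{3}{-1} - \frac{7}{10}\right) \left(-12\right) = -216 - 11 \left(\left(-3\right) \left(-1\right) - \frac{7}{10}\right) \left(-12\right) = -216 - 11 \left(3 - \frac{7}{10}\right) \left(-12\right) = -216 - 11 \cdot \frac{23}{10} \left(-12\right) = -216 - - \frac{1518}{5} = -216 + \frac{1518}{5} = \frac{438}{5}$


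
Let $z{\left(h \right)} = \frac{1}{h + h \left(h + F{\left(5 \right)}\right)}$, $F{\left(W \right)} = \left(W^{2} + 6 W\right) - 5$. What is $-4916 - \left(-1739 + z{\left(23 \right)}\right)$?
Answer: $- \frac{5407255}{1702} \approx -3177.0$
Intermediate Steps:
$F{\left(W \right)} = -5 + W^{2} + 6 W$
$z{\left(h \right)} = \frac{1}{h + h \left(50 + h\right)}$ ($z{\left(h \right)} = \frac{1}{h + h \left(h + \left(-5 + 5^{2} + 6 \cdot 5\right)\right)} = \frac{1}{h + h \left(h + \left(-5 + 25 + 30\right)\right)} = \frac{1}{h + h \left(h + 50\right)} = \frac{1}{h + h \left(50 + h\right)}$)
$-4916 - \left(-1739 + z{\left(23 \right)}\right) = -4916 - \left(-1739 + \frac{1}{23 \left(51 + 23\right)}\right) = -4916 - \left(-1739 + \frac{1}{23 \cdot 74}\right) = -4916 - \left(-1739 + \frac{1}{23} \cdot \frac{1}{74}\right) = -4916 - \left(-1739 + \frac{1}{1702}\right) = -4916 - - \frac{2959777}{1702} = -4916 + \frac{2959777}{1702} = - \frac{5407255}{1702}$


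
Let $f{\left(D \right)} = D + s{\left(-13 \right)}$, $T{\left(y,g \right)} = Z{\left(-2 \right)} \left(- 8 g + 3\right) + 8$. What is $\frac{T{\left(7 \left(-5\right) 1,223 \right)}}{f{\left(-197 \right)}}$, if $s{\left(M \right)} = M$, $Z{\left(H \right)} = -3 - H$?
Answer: $- \frac{1789}{210} \approx -8.519$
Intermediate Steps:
$T{\left(y,g \right)} = 5 + 8 g$ ($T{\left(y,g \right)} = \left(-3 - -2\right) \left(- 8 g + 3\right) + 8 = \left(-3 + 2\right) \left(3 - 8 g\right) + 8 = - (3 - 8 g) + 8 = \left(-3 + 8 g\right) + 8 = 5 + 8 g$)
$f{\left(D \right)} = -13 + D$ ($f{\left(D \right)} = D - 13 = -13 + D$)
$\frac{T{\left(7 \left(-5\right) 1,223 \right)}}{f{\left(-197 \right)}} = \frac{5 + 8 \cdot 223}{-13 - 197} = \frac{5 + 1784}{-210} = 1789 \left(- \frac{1}{210}\right) = - \frac{1789}{210}$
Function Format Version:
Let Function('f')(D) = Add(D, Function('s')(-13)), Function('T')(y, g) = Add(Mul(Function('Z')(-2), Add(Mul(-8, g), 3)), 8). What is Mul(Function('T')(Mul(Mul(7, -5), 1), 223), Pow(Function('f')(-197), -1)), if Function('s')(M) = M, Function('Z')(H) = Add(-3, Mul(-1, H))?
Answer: Rational(-1789, 210) ≈ -8.5190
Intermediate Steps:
Function('T')(y, g) = Add(5, Mul(8, g)) (Function('T')(y, g) = Add(Mul(Add(-3, Mul(-1, -2)), Add(Mul(-8, g), 3)), 8) = Add(Mul(Add(-3, 2), Add(3, Mul(-8, g))), 8) = Add(Mul(-1, Add(3, Mul(-8, g))), 8) = Add(Add(-3, Mul(8, g)), 8) = Add(5, Mul(8, g)))
Function('f')(D) = Add(-13, D) (Function('f')(D) = Add(D, -13) = Add(-13, D))
Mul(Function('T')(Mul(Mul(7, -5), 1), 223), Pow(Function('f')(-197), -1)) = Mul(Add(5, Mul(8, 223)), Pow(Add(-13, -197), -1)) = Mul(Add(5, 1784), Pow(-210, -1)) = Mul(1789, Rational(-1, 210)) = Rational(-1789, 210)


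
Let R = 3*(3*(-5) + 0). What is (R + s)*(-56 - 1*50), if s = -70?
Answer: 12190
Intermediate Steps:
R = -45 (R = 3*(-15 + 0) = 3*(-15) = -45)
(R + s)*(-56 - 1*50) = (-45 - 70)*(-56 - 1*50) = -115*(-56 - 50) = -115*(-106) = 12190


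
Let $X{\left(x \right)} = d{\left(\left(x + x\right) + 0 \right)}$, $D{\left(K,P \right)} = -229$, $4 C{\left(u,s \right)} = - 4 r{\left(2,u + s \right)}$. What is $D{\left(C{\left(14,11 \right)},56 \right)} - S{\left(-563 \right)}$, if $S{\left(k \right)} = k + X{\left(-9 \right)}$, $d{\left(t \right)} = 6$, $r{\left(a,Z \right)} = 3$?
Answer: $328$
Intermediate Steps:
$C{\left(u,s \right)} = -3$ ($C{\left(u,s \right)} = \frac{\left(-4\right) 3}{4} = \frac{1}{4} \left(-12\right) = -3$)
$X{\left(x \right)} = 6$
$S{\left(k \right)} = 6 + k$ ($S{\left(k \right)} = k + 6 = 6 + k$)
$D{\left(C{\left(14,11 \right)},56 \right)} - S{\left(-563 \right)} = -229 - \left(6 - 563\right) = -229 - -557 = -229 + 557 = 328$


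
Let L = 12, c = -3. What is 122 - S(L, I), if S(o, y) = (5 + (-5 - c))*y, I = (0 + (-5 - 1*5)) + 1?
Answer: 149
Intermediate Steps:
I = -9 (I = (0 + (-5 - 5)) + 1 = (0 - 10) + 1 = -10 + 1 = -9)
S(o, y) = 3*y (S(o, y) = (5 + (-5 - 1*(-3)))*y = (5 + (-5 + 3))*y = (5 - 2)*y = 3*y)
122 - S(L, I) = 122 - 3*(-9) = 122 - 1*(-27) = 122 + 27 = 149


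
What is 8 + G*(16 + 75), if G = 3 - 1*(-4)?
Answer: 645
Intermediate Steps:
G = 7 (G = 3 + 4 = 7)
8 + G*(16 + 75) = 8 + 7*(16 + 75) = 8 + 7*91 = 8 + 637 = 645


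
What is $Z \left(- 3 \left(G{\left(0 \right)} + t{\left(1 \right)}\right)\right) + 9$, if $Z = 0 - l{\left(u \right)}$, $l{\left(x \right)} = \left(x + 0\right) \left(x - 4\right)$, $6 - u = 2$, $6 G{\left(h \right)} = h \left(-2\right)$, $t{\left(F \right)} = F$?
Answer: $9$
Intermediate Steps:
$G{\left(h \right)} = - \frac{h}{3}$ ($G{\left(h \right)} = \frac{h \left(-2\right)}{6} = \frac{\left(-2\right) h}{6} = - \frac{h}{3}$)
$u = 4$ ($u = 6 - 2 = 4$)
$l{\left(x \right)} = x \left(-4 + x\right)$
$Z = 0$ ($Z = 0 - 4 \left(-4 + 4\right) = 0 - 4 \cdot 0 = 0 - 0 = 0 + 0 = 0$)
$Z \left(- 3 \left(G{\left(0 \right)} + t{\left(1 \right)}\right)\right) + 9 = 0 \left(- 3 \left(\left(- \frac{1}{3}\right) 0 + 1\right)\right) + 9 = 0 \left(- 3 \left(0 + 1\right)\right) + 9 = 0 \left(\left(-3\right) 1\right) + 9 = 0 \left(-3\right) + 9 = 0 + 9 = 9$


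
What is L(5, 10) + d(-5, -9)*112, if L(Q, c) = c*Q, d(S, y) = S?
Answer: -510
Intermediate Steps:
L(Q, c) = Q*c
L(5, 10) + d(-5, -9)*112 = 5*10 - 5*112 = 50 - 560 = -510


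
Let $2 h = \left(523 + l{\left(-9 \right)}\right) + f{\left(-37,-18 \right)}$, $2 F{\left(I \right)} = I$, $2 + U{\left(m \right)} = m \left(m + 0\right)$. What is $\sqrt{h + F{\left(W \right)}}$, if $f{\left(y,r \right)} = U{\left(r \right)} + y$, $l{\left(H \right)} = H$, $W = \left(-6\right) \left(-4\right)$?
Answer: $\frac{\sqrt{1646}}{2} \approx 20.285$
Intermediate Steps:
$W = 24$
$U{\left(m \right)} = -2 + m^{2}$ ($U{\left(m \right)} = -2 + m \left(m + 0\right) = -2 + m m = -2 + m^{2}$)
$F{\left(I \right)} = \frac{I}{2}$
$f{\left(y,r \right)} = -2 + y + r^{2}$ ($f{\left(y,r \right)} = \left(-2 + r^{2}\right) + y = -2 + y + r^{2}$)
$h = \frac{799}{2}$ ($h = \frac{\left(523 - 9\right) - \left(39 - 324\right)}{2} = \frac{514 - -285}{2} = \frac{514 + 285}{2} = \frac{1}{2} \cdot 799 = \frac{799}{2} \approx 399.5$)
$\sqrt{h + F{\left(W \right)}} = \sqrt{\frac{799}{2} + \frac{1}{2} \cdot 24} = \sqrt{\frac{799}{2} + 12} = \sqrt{\frac{823}{2}} = \frac{\sqrt{1646}}{2}$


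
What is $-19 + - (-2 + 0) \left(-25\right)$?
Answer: $-69$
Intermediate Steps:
$-19 + - (-2 + 0) \left(-25\right) = -19 + \left(-1\right) \left(-2\right) \left(-25\right) = -19 + 2 \left(-25\right) = -19 - 50 = -69$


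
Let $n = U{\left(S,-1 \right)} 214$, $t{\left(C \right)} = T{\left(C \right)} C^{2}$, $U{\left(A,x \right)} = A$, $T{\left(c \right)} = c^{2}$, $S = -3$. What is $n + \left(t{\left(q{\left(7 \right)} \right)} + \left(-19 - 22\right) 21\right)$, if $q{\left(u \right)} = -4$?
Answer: $-1247$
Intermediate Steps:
$t{\left(C \right)} = C^{4}$ ($t{\left(C \right)} = C^{2} C^{2} = C^{4}$)
$n = -642$ ($n = \left(-3\right) 214 = -642$)
$n + \left(t{\left(q{\left(7 \right)} \right)} + \left(-19 - 22\right) 21\right) = -642 + \left(\left(-4\right)^{4} + \left(-19 - 22\right) 21\right) = -642 + \left(256 - 861\right) = -642 - 605 = -1247$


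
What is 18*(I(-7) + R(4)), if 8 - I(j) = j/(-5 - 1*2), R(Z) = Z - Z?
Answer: 126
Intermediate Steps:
R(Z) = 0
I(j) = 8 + j/7 (I(j) = 8 - j/(-5 - 1*2) = 8 - j/(-5 - 2) = 8 - j/(-7) = 8 - (-1)*j/7 = 8 + j/7)
18*(I(-7) + R(4)) = 18*((8 + (⅐)*(-7)) + 0) = 18*((8 - 1) + 0) = 18*(7 + 0) = 18*7 = 126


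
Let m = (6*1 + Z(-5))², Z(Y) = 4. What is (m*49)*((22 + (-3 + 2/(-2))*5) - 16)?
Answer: -68600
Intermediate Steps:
m = 100 (m = (6*1 + 4)² = (6 + 4)² = 10² = 100)
(m*49)*((22 + (-3 + 2/(-2))*5) - 16) = (100*49)*((22 + (-3 + 2/(-2))*5) - 16) = 4900*((22 + (-3 + 2*(-½))*5) - 16) = 4900*((22 + (-3 - 1)*5) - 16) = 4900*((22 - 4*5) - 16) = 4900*((22 - 20) - 16) = 4900*(2 - 16) = 4900*(-14) = -68600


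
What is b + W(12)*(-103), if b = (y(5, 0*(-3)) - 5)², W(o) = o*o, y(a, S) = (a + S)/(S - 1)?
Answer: -14732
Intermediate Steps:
y(a, S) = (S + a)/(-1 + S)
W(o) = o²
b = 100 (b = ((0*(-3) + 5)/(-1 + 0*(-3)) - 5)² = ((0 + 5)/(-1 + 0) - 5)² = (5/(-1) - 5)² = (-1*5 - 5)² = (-5 - 5)² = (-10)² = 100)
b + W(12)*(-103) = 100 + 12²*(-103) = 100 + 144*(-103) = 100 - 14832 = -14732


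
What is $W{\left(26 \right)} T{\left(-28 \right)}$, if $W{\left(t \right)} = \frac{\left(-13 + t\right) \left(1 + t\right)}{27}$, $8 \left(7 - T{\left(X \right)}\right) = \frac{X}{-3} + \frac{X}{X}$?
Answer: $\frac{1781}{24} \approx 74.208$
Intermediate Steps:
$T{\left(X \right)} = \frac{55}{8} + \frac{X}{24}$ ($T{\left(X \right)} = 7 - \frac{\frac{X}{-3} + \frac{X}{X}}{8} = 7 - \frac{X \left(- \frac{1}{3}\right) + 1}{8} = 7 - \frac{- \frac{X}{3} + 1}{8} = 7 - \frac{1 - \frac{X}{3}}{8} = 7 + \left(- \frac{1}{8} + \frac{X}{24}\right) = \frac{55}{8} + \frac{X}{24}$)
$W{\left(t \right)} = \frac{\left(1 + t\right) \left(-13 + t\right)}{27}$ ($W{\left(t \right)} = \left(1 + t\right) \left(-13 + t\right) \frac{1}{27} = \frac{\left(1 + t\right) \left(-13 + t\right)}{27}$)
$W{\left(26 \right)} T{\left(-28 \right)} = \left(- \frac{13}{27} - \frac{104}{9} + \frac{26^{2}}{27}\right) \left(\frac{55}{8} + \frac{1}{24} \left(-28\right)\right) = \left(- \frac{13}{27} - \frac{104}{9} + \frac{1}{27} \cdot 676\right) \left(\frac{55}{8} - \frac{7}{6}\right) = \left(- \frac{13}{27} - \frac{104}{9} + \frac{676}{27}\right) \frac{137}{24} = 13 \cdot \frac{137}{24} = \frac{1781}{24}$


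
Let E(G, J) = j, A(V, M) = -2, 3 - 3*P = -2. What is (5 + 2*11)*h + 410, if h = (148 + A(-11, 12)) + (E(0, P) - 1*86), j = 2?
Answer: 2084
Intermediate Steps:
P = 5/3 (P = 1 - ⅓*(-2) = 1 + ⅔ = 5/3 ≈ 1.6667)
E(G, J) = 2
h = 62 (h = (148 - 2) + (2 - 1*86) = 146 + (2 - 86) = 146 - 84 = 62)
(5 + 2*11)*h + 410 = (5 + 2*11)*62 + 410 = (5 + 22)*62 + 410 = 27*62 + 410 = 1674 + 410 = 2084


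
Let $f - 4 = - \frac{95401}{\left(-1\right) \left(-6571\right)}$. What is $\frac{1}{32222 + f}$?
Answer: $\frac{6571}{211661645} \approx 3.1045 \cdot 10^{-5}$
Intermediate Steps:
$f = - \frac{69117}{6571}$ ($f = 4 - \frac{95401}{\left(-1\right) \left(-6571\right)} = 4 - \frac{95401}{6571} = - \frac{69117}{6571} \approx -10.518$)
$\frac{1}{32222 + f} = \frac{1}{32222 - \frac{69117}{6571}} = \frac{1}{\frac{211661645}{6571}} = \frac{6571}{211661645}$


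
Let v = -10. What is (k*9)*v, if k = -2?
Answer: 180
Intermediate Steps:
(k*9)*v = -2*9*(-10) = -18*(-10) = 180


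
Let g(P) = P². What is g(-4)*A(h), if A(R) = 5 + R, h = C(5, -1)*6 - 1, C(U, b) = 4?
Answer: 448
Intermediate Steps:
h = 23 (h = 4*6 - 1 = 24 - 1 = 23)
g(-4)*A(h) = (-4)²*(5 + 23) = 16*28 = 448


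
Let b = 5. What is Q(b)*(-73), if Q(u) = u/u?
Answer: -73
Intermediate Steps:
Q(u) = 1
Q(b)*(-73) = 1*(-73) = -73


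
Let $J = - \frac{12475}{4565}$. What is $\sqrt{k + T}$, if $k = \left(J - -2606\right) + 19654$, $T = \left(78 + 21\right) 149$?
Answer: $\frac{2 \sqrt{7712236081}}{913} \approx 192.38$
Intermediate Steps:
$J = - \frac{2495}{913}$ ($J = \left(-12475\right) \frac{1}{4565} = - \frac{2495}{913} \approx -2.7327$)
$T = 14751$ ($T = 99 \cdot 149 = 14751$)
$k = \frac{20320885}{913}$ ($k = \left(- \frac{2495}{913} - -2606\right) + 19654 = \left(- \frac{2495}{913} + 2606\right) + 19654 = \frac{2376783}{913} + 19654 = \frac{20320885}{913} \approx 22257.0$)
$\sqrt{k + T} = \sqrt{\frac{20320885}{913} + 14751} = \sqrt{\frac{33788548}{913}} = \frac{2 \sqrt{7712236081}}{913}$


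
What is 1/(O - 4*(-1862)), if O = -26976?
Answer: -1/19528 ≈ -5.1209e-5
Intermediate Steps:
1/(O - 4*(-1862)) = 1/(-26976 - 4*(-1862)) = 1/(-26976 + 7448) = 1/(-19528) = -1/19528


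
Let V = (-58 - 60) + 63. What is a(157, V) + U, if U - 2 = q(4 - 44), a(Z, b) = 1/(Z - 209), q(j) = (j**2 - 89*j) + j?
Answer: 266343/52 ≈ 5122.0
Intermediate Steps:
V = -55 (V = -118 + 63 = -55)
q(j) = j**2 - 88*j
a(Z, b) = 1/(-209 + Z)
U = 5122 (U = 2 + (4 - 44)*(-88 + (4 - 44)) = 2 - 40*(-88 - 40) = 2 - 40*(-128) = 2 + 5120 = 5122)
a(157, V) + U = 1/(-209 + 157) + 5122 = 1/(-52) + 5122 = -1/52 + 5122 = 266343/52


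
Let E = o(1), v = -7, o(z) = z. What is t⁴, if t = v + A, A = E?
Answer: 1296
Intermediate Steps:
E = 1
A = 1
t = -6 (t = -7 + 1 = -6)
t⁴ = (-6)⁴ = 1296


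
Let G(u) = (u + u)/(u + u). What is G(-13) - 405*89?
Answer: -36044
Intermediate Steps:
G(u) = 1 (G(u) = (2*u)/((2*u)) = (2*u)*(1/(2*u)) = 1)
G(-13) - 405*89 = 1 - 405*89 = 1 - 36045 = -36044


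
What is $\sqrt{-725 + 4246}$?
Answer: $\sqrt{3521} \approx 59.338$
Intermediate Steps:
$\sqrt{-725 + 4246} = \sqrt{3521}$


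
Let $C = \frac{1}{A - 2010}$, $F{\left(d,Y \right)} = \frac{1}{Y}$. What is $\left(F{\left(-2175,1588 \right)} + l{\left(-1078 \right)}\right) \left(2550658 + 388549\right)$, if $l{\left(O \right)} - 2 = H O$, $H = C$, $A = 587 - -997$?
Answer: $\frac{4504725642031}{338244} \approx 1.3318 \cdot 10^{7}$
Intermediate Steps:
$A = 1584$ ($A = 587 + 997 = 1584$)
$C = - \frac{1}{426}$ ($C = \frac{1}{1584 - 2010} = \frac{1}{-426} = - \frac{1}{426} \approx -0.0023474$)
$H = - \frac{1}{426} \approx -0.0023474$
$l{\left(O \right)} = 2 - \frac{O}{426}$
$\left(F{\left(-2175,1588 \right)} + l{\left(-1078 \right)}\right) \left(2550658 + 388549\right) = \left(\frac{1}{1588} + \left(2 - - \frac{539}{213}\right)\right) \left(2550658 + 388549\right) = \left(\frac{1}{1588} + \left(2 + \frac{539}{213}\right)\right) 2939207 = \left(\frac{1}{1588} + \frac{965}{213}\right) 2939207 = \frac{1532633}{338244} \cdot 2939207 = \frac{4504725642031}{338244}$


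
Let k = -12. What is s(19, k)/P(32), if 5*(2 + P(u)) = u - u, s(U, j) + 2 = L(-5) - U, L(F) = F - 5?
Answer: 31/2 ≈ 15.500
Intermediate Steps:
L(F) = -5 + F
s(U, j) = -12 - U (s(U, j) = -2 + ((-5 - 5) - U) = -2 + (-10 - U) = -12 - U)
P(u) = -2 (P(u) = -2 + (u - u)/5 = -2 + (1/5)*0 = -2 + 0 = -2)
s(19, k)/P(32) = (-12 - 1*19)/(-2) = (-12 - 19)*(-1/2) = -31*(-1/2) = 31/2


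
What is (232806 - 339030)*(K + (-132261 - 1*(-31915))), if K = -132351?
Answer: 24718006128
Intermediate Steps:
(232806 - 339030)*(K + (-132261 - 1*(-31915))) = (232806 - 339030)*(-132351 + (-132261 - 1*(-31915))) = -106224*(-132351 + (-132261 + 31915)) = -106224*(-132351 - 100346) = -106224*(-232697) = 24718006128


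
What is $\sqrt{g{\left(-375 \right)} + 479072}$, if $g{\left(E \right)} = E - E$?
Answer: $4 \sqrt{29942} \approx 692.15$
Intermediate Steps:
$g{\left(E \right)} = 0$
$\sqrt{g{\left(-375 \right)} + 479072} = \sqrt{0 + 479072} = \sqrt{479072} = 4 \sqrt{29942}$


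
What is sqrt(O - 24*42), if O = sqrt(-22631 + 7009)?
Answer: sqrt(-1008 + I*sqrt(15622)) ≈ 1.9646 + 31.81*I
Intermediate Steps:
O = I*sqrt(15622) (O = sqrt(-15622) = I*sqrt(15622) ≈ 124.99*I)
sqrt(O - 24*42) = sqrt(I*sqrt(15622) - 24*42) = sqrt(I*sqrt(15622) - 1008) = sqrt(-1008 + I*sqrt(15622))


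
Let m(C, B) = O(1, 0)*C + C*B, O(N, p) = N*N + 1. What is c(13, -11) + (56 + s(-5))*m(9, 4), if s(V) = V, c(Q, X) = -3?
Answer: 2751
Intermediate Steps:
O(N, p) = 1 + N² (O(N, p) = N² + 1 = 1 + N²)
m(C, B) = 2*C + B*C (m(C, B) = (1 + 1²)*C + C*B = (1 + 1)*C + B*C = 2*C + B*C)
c(13, -11) + (56 + s(-5))*m(9, 4) = -3 + (56 - 5)*(9*(2 + 4)) = -3 + 51*(9*6) = -3 + 51*54 = -3 + 2754 = 2751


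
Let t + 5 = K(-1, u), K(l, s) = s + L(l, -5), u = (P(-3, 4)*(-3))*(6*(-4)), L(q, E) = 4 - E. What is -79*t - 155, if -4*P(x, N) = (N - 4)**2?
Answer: -471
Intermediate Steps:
P(x, N) = -(-4 + N)**2/4 (P(x, N) = -(N - 4)**2/4 = -(-4 + N)**2/4)
u = 0 (u = (-(-4 + 4)**2/4*(-3))*(6*(-4)) = (-1/4*0**2*(-3))*(-24) = (-1/4*0*(-3))*(-24) = (0*(-3))*(-24) = 0*(-24) = 0)
K(l, s) = 9 + s (K(l, s) = s + (4 - 1*(-5)) = s + (4 + 5) = s + 9 = 9 + s)
t = 4 (t = -5 + (9 + 0) = -5 + 9 = 4)
-79*t - 155 = -79*4 - 155 = -316 - 155 = -471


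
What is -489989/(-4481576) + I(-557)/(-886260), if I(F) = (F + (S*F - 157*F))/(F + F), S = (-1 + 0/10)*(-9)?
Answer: 4526948406/41373349435 ≈ 0.10942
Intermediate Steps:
S = 9 (S = (-1 + 0*(⅒))*(-9) = (-1 + 0)*(-9) = -1*(-9) = 9)
I(F) = -147/2 (I(F) = (F + (9*F - 157*F))/(F + F) = (F - 148*F)/((2*F)) = (-147*F)*(1/(2*F)) = -147/2)
-489989/(-4481576) + I(-557)/(-886260) = -489989/(-4481576) - 147/2/(-886260) = -489989*(-1/4481576) - 147/2*(-1/886260) = 489989/4481576 + 49/590840 = 4526948406/41373349435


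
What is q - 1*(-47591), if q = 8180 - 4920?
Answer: 50851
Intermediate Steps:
q = 3260
q - 1*(-47591) = 3260 - 1*(-47591) = 3260 + 47591 = 50851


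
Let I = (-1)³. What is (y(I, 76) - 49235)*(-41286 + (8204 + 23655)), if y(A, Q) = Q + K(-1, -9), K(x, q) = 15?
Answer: 463280488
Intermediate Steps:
I = -1
y(A, Q) = 15 + Q (y(A, Q) = Q + 15 = 15 + Q)
(y(I, 76) - 49235)*(-41286 + (8204 + 23655)) = ((15 + 76) - 49235)*(-41286 + (8204 + 23655)) = (91 - 49235)*(-41286 + 31859) = -49144*(-9427) = 463280488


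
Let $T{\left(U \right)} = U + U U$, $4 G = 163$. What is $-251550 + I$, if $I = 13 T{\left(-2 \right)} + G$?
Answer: $- \frac{1005933}{4} \approx -2.5148 \cdot 10^{5}$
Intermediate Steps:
$G = \frac{163}{4}$ ($G = \frac{1}{4} \cdot 163 = \frac{163}{4} \approx 40.75$)
$T{\left(U \right)} = U + U^{2}$
$I = \frac{267}{4}$ ($I = 13 \left(- 2 \left(1 - 2\right)\right) + \frac{163}{4} = 13 \left(\left(-2\right) \left(-1\right)\right) + \frac{163}{4} = 13 \cdot 2 + \frac{163}{4} = 26 + \frac{163}{4} = \frac{267}{4} \approx 66.75$)
$-251550 + I = -251550 + \frac{267}{4} = - \frac{1005933}{4}$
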